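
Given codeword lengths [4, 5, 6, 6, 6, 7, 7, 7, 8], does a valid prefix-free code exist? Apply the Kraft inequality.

Kraft inequality: Σ 2^(-l_i) ≤ 1 for prefix-free code
Calculating: 2^(-4) + 2^(-5) + 2^(-6) + 2^(-6) + 2^(-6) + 2^(-7) + 2^(-7) + 2^(-7) + 2^(-8)
= 0.0625 + 0.03125 + 0.015625 + 0.015625 + 0.015625 + 0.0078125 + 0.0078125 + 0.0078125 + 0.00390625
= 0.1680
Since 0.1680 ≤ 1, prefix-free code exists


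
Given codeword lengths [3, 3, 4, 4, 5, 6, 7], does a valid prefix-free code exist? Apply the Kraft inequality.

Kraft inequality: Σ 2^(-l_i) ≤ 1 for prefix-free code
Calculating: 2^(-3) + 2^(-3) + 2^(-4) + 2^(-4) + 2^(-5) + 2^(-6) + 2^(-7)
= 0.125 + 0.125 + 0.0625 + 0.0625 + 0.03125 + 0.015625 + 0.0078125
= 0.4297
Since 0.4297 ≤ 1, prefix-free code exists


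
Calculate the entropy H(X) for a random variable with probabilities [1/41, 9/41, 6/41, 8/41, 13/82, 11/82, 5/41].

H(X) = -Σ p(x) log₂ p(x)
  -1/41 × log₂(1/41) = 0.1307
  -9/41 × log₂(9/41) = 0.4802
  -6/41 × log₂(6/41) = 0.4057
  -8/41 × log₂(8/41) = 0.4600
  -13/82 × log₂(13/82) = 0.4212
  -11/82 × log₂(11/82) = 0.3888
  -5/41 × log₂(5/41) = 0.3702
H(X) = 2.6569 bits


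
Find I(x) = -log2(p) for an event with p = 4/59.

Information content I(x) = -log₂(p(x))
I = -log₂(4/59) = -log₂(0.0678)
I = 3.8826 bits


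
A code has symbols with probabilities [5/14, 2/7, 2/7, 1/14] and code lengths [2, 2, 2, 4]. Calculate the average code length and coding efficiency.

Average length L = Σ p_i × l_i = 2.1429 bits
Entropy H = 1.8352 bits
Efficiency η = H/L × 100% = 85.64%


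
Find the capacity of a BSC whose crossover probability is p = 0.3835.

For BSC with error probability p:
C = 1 - H(p) where H(p) is binary entropy
H(0.3835) = -0.3835 × log₂(0.3835) - 0.6165 × log₂(0.6165)
H(p) = 0.9605
C = 1 - 0.9605 = 0.0395 bits/use


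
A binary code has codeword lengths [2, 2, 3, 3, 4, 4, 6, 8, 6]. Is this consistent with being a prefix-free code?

Kraft inequality: Σ 2^(-l_i) ≤ 1 for prefix-free code
Calculating: 2^(-2) + 2^(-2) + 2^(-3) + 2^(-3) + 2^(-4) + 2^(-4) + 2^(-6) + 2^(-8) + 2^(-6)
= 0.25 + 0.25 + 0.125 + 0.125 + 0.0625 + 0.0625 + 0.015625 + 0.00390625 + 0.015625
= 0.9102
Since 0.9102 ≤ 1, prefix-free code exists


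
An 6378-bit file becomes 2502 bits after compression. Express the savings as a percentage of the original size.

Space savings = (1 - Compressed/Original) × 100%
= (1 - 2502/6378) × 100%
= 60.77%


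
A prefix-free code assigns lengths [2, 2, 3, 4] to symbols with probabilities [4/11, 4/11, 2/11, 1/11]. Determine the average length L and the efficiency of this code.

Average length L = Σ p_i × l_i = 2.3636 bits
Entropy H = 1.8231 bits
Efficiency η = H/L × 100% = 77.13%


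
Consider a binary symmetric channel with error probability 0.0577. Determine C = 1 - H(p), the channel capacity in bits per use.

For BSC with error probability p:
C = 1 - H(p) where H(p) is binary entropy
H(0.0577) = -0.0577 × log₂(0.0577) - 0.9423 × log₂(0.9423)
H(p) = 0.3182
C = 1 - 0.3182 = 0.6818 bits/use


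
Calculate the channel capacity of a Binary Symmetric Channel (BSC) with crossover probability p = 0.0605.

For BSC with error probability p:
C = 1 - H(p) where H(p) is binary entropy
H(0.0605) = -0.0605 × log₂(0.0605) - 0.9395 × log₂(0.9395)
H(p) = 0.3294
C = 1 - 0.3294 = 0.6706 bits/use


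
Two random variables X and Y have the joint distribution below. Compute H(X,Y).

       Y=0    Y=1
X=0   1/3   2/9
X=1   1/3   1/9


H(X,Y) = -Σ p(x,y) log₂ p(x,y)
  p(0,0)=1/3: -0.3333 × log₂(0.3333) = 0.5283
  p(0,1)=2/9: -0.2222 × log₂(0.2222) = 0.4822
  p(1,0)=1/3: -0.3333 × log₂(0.3333) = 0.5283
  p(1,1)=1/9: -0.1111 × log₂(0.1111) = 0.3522
H(X,Y) = 1.8911 bits


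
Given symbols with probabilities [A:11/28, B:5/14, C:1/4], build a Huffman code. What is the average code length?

Huffman tree construction:
Combine smallest probabilities repeatedly
Resulting codes:
  A: 0 (length 1)
  B: 11 (length 2)
  C: 10 (length 2)
Average length = Σ p(s) × length(s) = 1.6071 bits


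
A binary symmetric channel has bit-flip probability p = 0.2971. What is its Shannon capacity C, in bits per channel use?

For BSC with error probability p:
C = 1 - H(p) where H(p) is binary entropy
H(0.2971) = -0.2971 × log₂(0.2971) - 0.7029 × log₂(0.7029)
H(p) = 0.8777
C = 1 - 0.8777 = 0.1223 bits/use


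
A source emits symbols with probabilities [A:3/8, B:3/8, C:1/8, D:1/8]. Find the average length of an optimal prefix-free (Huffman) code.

Huffman tree construction:
Combine smallest probabilities repeatedly
Resulting codes:
  A: 11 (length 2)
  B: 0 (length 1)
  C: 100 (length 3)
  D: 101 (length 3)
Average length = Σ p(s) × length(s) = 1.8750 bits


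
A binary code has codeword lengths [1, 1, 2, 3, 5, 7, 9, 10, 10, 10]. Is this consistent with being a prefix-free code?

Kraft inequality: Σ 2^(-l_i) ≤ 1 for prefix-free code
Calculating: 2^(-1) + 2^(-1) + 2^(-2) + 2^(-3) + 2^(-5) + 2^(-7) + 2^(-9) + 2^(-10) + 2^(-10) + 2^(-10)
= 0.5 + 0.5 + 0.25 + 0.125 + 0.03125 + 0.0078125 + 0.001953125 + 0.0009765625 + 0.0009765625 + 0.0009765625
= 1.4189
Since 1.4189 > 1, prefix-free code does not exist


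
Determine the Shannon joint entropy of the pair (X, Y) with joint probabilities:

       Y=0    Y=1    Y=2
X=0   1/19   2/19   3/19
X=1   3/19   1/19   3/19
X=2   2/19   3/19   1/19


H(X,Y) = -Σ p(x,y) log₂ p(x,y)
  p(0,0)=1/19: -0.0526 × log₂(0.0526) = 0.2236
  p(0,1)=2/19: -0.1053 × log₂(0.1053) = 0.3419
  p(0,2)=3/19: -0.1579 × log₂(0.1579) = 0.4205
  p(1,0)=3/19: -0.1579 × log₂(0.1579) = 0.4205
  p(1,1)=1/19: -0.0526 × log₂(0.0526) = 0.2236
  p(1,2)=3/19: -0.1579 × log₂(0.1579) = 0.4205
  p(2,0)=2/19: -0.1053 × log₂(0.1053) = 0.3419
  p(2,1)=3/19: -0.1579 × log₂(0.1579) = 0.4205
  p(2,2)=1/19: -0.0526 × log₂(0.0526) = 0.2236
H(X,Y) = 3.0364 bits


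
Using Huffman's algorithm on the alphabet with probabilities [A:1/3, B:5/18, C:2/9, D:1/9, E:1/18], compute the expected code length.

Huffman tree construction:
Combine smallest probabilities repeatedly
Resulting codes:
  A: 11 (length 2)
  B: 10 (length 2)
  C: 01 (length 2)
  D: 001 (length 3)
  E: 000 (length 3)
Average length = Σ p(s) × length(s) = 2.1667 bits


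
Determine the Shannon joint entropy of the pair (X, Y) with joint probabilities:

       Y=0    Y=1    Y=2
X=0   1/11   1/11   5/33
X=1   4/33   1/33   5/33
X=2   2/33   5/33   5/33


H(X,Y) = -Σ p(x,y) log₂ p(x,y)
  p(0,0)=1/11: -0.0909 × log₂(0.0909) = 0.3145
  p(0,1)=1/11: -0.0909 × log₂(0.0909) = 0.3145
  p(0,2)=5/33: -0.1515 × log₂(0.1515) = 0.4125
  p(1,0)=4/33: -0.1212 × log₂(0.1212) = 0.3690
  p(1,1)=1/33: -0.0303 × log₂(0.0303) = 0.1529
  p(1,2)=5/33: -0.1515 × log₂(0.1515) = 0.4125
  p(2,0)=2/33: -0.0606 × log₂(0.0606) = 0.2451
  p(2,1)=5/33: -0.1515 × log₂(0.1515) = 0.4125
  p(2,2)=5/33: -0.1515 × log₂(0.1515) = 0.4125
H(X,Y) = 3.0460 bits


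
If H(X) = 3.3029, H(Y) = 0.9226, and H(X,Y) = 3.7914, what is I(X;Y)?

I(X;Y) = H(X) + H(Y) - H(X,Y)
I(X;Y) = 3.3029 + 0.9226 - 3.7914 = 0.4341 bits


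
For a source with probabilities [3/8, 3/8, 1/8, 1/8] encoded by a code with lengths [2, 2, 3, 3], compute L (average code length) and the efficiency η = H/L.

Average length L = Σ p_i × l_i = 2.2500 bits
Entropy H = 1.8113 bits
Efficiency η = H/L × 100% = 80.50%


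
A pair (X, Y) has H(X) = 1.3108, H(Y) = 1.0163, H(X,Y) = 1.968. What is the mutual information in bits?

I(X;Y) = H(X) + H(Y) - H(X,Y)
I(X;Y) = 1.3108 + 1.0163 - 1.968 = 0.3591 bits


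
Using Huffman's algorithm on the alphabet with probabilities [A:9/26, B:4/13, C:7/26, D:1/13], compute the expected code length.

Huffman tree construction:
Combine smallest probabilities repeatedly
Resulting codes:
  A: 11 (length 2)
  B: 10 (length 2)
  C: 01 (length 2)
  D: 00 (length 2)
Average length = Σ p(s) × length(s) = 2.0000 bits


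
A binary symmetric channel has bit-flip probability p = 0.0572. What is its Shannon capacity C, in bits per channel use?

For BSC with error probability p:
C = 1 - H(p) where H(p) is binary entropy
H(0.0572) = -0.0572 × log₂(0.0572) - 0.9428 × log₂(0.9428)
H(p) = 0.3162
C = 1 - 0.3162 = 0.6838 bits/use


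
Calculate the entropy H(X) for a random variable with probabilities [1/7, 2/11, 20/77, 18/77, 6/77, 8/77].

H(X) = -Σ p(x) log₂ p(x)
  -1/7 × log₂(1/7) = 0.4011
  -2/11 × log₂(2/11) = 0.4472
  -20/77 × log₂(20/77) = 0.5052
  -18/77 × log₂(18/77) = 0.4902
  -6/77 × log₂(6/77) = 0.2869
  -8/77 × log₂(8/77) = 0.3394
H(X) = 2.4699 bits


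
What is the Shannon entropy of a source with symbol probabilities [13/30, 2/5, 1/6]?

H(X) = -Σ p(x) log₂ p(x)
  -13/30 × log₂(13/30) = 0.5228
  -2/5 × log₂(2/5) = 0.5288
  -1/6 × log₂(1/6) = 0.4308
H(X) = 1.4824 bits


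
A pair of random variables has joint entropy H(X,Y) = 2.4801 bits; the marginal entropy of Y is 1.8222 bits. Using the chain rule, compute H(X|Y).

Chain rule: H(X,Y) = H(X|Y) + H(Y)
H(X|Y) = H(X,Y) - H(Y) = 2.4801 - 1.8222 = 0.6579 bits


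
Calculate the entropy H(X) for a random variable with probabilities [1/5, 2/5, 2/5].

H(X) = -Σ p(x) log₂ p(x)
  -1/5 × log₂(1/5) = 0.4644
  -2/5 × log₂(2/5) = 0.5288
  -2/5 × log₂(2/5) = 0.5288
H(X) = 1.5219 bits


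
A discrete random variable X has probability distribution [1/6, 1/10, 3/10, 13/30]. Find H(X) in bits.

H(X) = -Σ p(x) log₂ p(x)
  -1/6 × log₂(1/6) = 0.4308
  -1/10 × log₂(1/10) = 0.3322
  -3/10 × log₂(3/10) = 0.5211
  -13/30 × log₂(13/30) = 0.5228
H(X) = 1.8069 bits


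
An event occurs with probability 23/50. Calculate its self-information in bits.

Information content I(x) = -log₂(p(x))
I = -log₂(23/50) = -log₂(0.4600)
I = 1.1203 bits


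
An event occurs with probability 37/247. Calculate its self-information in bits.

Information content I(x) = -log₂(p(x))
I = -log₂(37/247) = -log₂(0.1498)
I = 2.7389 bits


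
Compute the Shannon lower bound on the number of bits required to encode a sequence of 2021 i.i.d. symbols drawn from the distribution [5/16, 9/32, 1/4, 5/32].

Entropy H = 1.9576 bits/symbol
Minimum bits = H × n = 1.9576 × 2021
= 3956.22 bits


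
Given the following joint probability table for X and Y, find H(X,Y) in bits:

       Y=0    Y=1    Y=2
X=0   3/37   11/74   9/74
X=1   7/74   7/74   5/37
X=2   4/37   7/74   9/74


H(X,Y) = -Σ p(x,y) log₂ p(x,y)
  p(0,0)=3/37: -0.0811 × log₂(0.0811) = 0.2939
  p(0,1)=11/74: -0.1486 × log₂(0.1486) = 0.4088
  p(0,2)=9/74: -0.1216 × log₂(0.1216) = 0.3697
  p(1,0)=7/74: -0.0946 × log₂(0.0946) = 0.3218
  p(1,1)=7/74: -0.0946 × log₂(0.0946) = 0.3218
  p(1,2)=5/37: -0.1351 × log₂(0.1351) = 0.3902
  p(2,0)=4/37: -0.1081 × log₂(0.1081) = 0.3470
  p(2,1)=7/74: -0.0946 × log₂(0.0946) = 0.3218
  p(2,2)=9/74: -0.1216 × log₂(0.1216) = 0.3697
H(X,Y) = 3.1446 bits


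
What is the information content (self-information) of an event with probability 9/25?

Information content I(x) = -log₂(p(x))
I = -log₂(9/25) = -log₂(0.3600)
I = 1.4739 bits


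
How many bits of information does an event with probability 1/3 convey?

Information content I(x) = -log₂(p(x))
I = -log₂(1/3) = -log₂(0.3333)
I = 1.5850 bits


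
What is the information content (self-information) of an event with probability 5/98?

Information content I(x) = -log₂(p(x))
I = -log₂(5/98) = -log₂(0.0510)
I = 4.2928 bits


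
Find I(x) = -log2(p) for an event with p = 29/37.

Information content I(x) = -log₂(p(x))
I = -log₂(29/37) = -log₂(0.7838)
I = 0.3515 bits


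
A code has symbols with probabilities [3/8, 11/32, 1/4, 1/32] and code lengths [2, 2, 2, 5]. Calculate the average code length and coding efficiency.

Average length L = Σ p_i × l_i = 2.0938 bits
Entropy H = 1.7165 bits
Efficiency η = H/L × 100% = 81.98%


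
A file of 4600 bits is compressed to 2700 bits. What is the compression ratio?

Compression ratio = Original / Compressed
= 4600 / 2700 = 1.70:1


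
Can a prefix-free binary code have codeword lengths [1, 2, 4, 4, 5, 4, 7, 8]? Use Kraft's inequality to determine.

Kraft inequality: Σ 2^(-l_i) ≤ 1 for prefix-free code
Calculating: 2^(-1) + 2^(-2) + 2^(-4) + 2^(-4) + 2^(-5) + 2^(-4) + 2^(-7) + 2^(-8)
= 0.5 + 0.25 + 0.0625 + 0.0625 + 0.03125 + 0.0625 + 0.0078125 + 0.00390625
= 0.9805
Since 0.9805 ≤ 1, prefix-free code exists


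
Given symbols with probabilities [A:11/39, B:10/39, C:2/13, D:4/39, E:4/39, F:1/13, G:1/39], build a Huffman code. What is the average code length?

Huffman tree construction:
Combine smallest probabilities repeatedly
Resulting codes:
  A: 11 (length 2)
  B: 01 (length 2)
  C: 101 (length 3)
  D: 000 (length 3)
  E: 001 (length 3)
  F: 1001 (length 4)
  G: 1000 (length 4)
Average length = Σ p(s) × length(s) = 2.5641 bits


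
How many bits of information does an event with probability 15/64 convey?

Information content I(x) = -log₂(p(x))
I = -log₂(15/64) = -log₂(0.2344)
I = 2.0931 bits


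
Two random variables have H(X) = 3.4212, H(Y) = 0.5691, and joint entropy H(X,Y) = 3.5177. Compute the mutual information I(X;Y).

I(X;Y) = H(X) + H(Y) - H(X,Y)
I(X;Y) = 3.4212 + 0.5691 - 3.5177 = 0.4726 bits


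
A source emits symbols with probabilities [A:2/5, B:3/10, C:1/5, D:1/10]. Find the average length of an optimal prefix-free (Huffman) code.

Huffman tree construction:
Combine smallest probabilities repeatedly
Resulting codes:
  A: 0 (length 1)
  B: 10 (length 2)
  C: 111 (length 3)
  D: 110 (length 3)
Average length = Σ p(s) × length(s) = 1.9000 bits


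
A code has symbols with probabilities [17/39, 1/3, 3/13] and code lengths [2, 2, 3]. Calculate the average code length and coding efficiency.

Average length L = Σ p_i × l_i = 2.2308 bits
Entropy H = 1.5387 bits
Efficiency η = H/L × 100% = 68.98%


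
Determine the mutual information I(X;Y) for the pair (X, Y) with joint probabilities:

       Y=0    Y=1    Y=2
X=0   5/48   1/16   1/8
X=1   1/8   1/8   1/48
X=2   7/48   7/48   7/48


H(X) = 1.5506, H(Y) = 1.5774, H(X,Y) = 3.0465
I(X;Y) = H(X) + H(Y) - H(X,Y) = 0.0816 bits


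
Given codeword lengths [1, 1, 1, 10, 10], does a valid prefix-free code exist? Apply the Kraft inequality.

Kraft inequality: Σ 2^(-l_i) ≤ 1 for prefix-free code
Calculating: 2^(-1) + 2^(-1) + 2^(-1) + 2^(-10) + 2^(-10)
= 0.5 + 0.5 + 0.5 + 0.0009765625 + 0.0009765625
= 1.5020
Since 1.5020 > 1, prefix-free code does not exist


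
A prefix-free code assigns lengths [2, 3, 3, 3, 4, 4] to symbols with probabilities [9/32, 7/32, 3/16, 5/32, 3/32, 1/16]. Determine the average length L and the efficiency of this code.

Average length L = Σ p_i × l_i = 2.8750 bits
Entropy H = 2.4358 bits
Efficiency η = H/L × 100% = 84.72%


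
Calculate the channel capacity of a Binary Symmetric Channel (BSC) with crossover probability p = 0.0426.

For BSC with error probability p:
C = 1 - H(p) where H(p) is binary entropy
H(0.0426) = -0.0426 × log₂(0.0426) - 0.9574 × log₂(0.9574)
H(p) = 0.2541
C = 1 - 0.2541 = 0.7459 bits/use


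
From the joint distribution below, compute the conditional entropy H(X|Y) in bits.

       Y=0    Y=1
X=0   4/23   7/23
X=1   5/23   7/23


H(X|Y) = Σ_y p(y) H(X|Y=y)
  p(Y=0) = 9/23, H(X|Y=0) = 0.9911
  p(Y=1) = 14/23, H(X|Y=1) = 1.0000
H(X|Y) = 0.3913×0.9911 + 0.6087×1.0000 = 0.9965 bits


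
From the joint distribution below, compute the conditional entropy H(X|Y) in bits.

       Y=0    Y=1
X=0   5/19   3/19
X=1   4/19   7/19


H(X|Y) = Σ_y p(y) H(X|Y=y)
  p(Y=0) = 9/19, H(X|Y=0) = 0.9911
  p(Y=1) = 10/19, H(X|Y=1) = 0.8813
H(X|Y) = 0.4737×0.9911 + 0.5263×0.8813 = 0.9333 bits


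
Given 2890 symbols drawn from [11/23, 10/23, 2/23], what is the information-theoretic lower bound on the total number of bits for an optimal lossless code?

Entropy H = 1.3378 bits/symbol
Minimum bits = H × n = 1.3378 × 2890
= 3866.18 bits


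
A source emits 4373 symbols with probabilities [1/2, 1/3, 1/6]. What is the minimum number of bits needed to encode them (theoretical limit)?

Entropy H = 1.4591 bits/symbol
Minimum bits = H × n = 1.4591 × 4373
= 6380.85 bits


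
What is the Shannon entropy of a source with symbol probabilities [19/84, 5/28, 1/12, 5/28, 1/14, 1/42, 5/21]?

H(X) = -Σ p(x) log₂ p(x)
  -19/84 × log₂(19/84) = 0.4850
  -5/28 × log₂(5/28) = 0.4438
  -1/12 × log₂(1/12) = 0.2987
  -5/28 × log₂(5/28) = 0.4438
  -1/14 × log₂(1/14) = 0.2720
  -1/42 × log₂(1/42) = 0.1284
  -5/21 × log₂(5/21) = 0.4929
H(X) = 2.5647 bits


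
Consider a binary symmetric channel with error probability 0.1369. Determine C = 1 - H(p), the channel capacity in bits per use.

For BSC with error probability p:
C = 1 - H(p) where H(p) is binary entropy
H(0.1369) = -0.1369 × log₂(0.1369) - 0.8631 × log₂(0.8631)
H(p) = 0.5761
C = 1 - 0.5761 = 0.4239 bits/use


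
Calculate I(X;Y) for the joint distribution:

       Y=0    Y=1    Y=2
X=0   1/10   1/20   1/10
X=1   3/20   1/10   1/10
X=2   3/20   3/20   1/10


H(X) = 1.5589, H(Y) = 1.5710, H(X,Y) = 3.1087
I(X;Y) = H(X) + H(Y) - H(X,Y) = 0.0211 bits


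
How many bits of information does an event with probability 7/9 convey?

Information content I(x) = -log₂(p(x))
I = -log₂(7/9) = -log₂(0.7778)
I = 0.3626 bits


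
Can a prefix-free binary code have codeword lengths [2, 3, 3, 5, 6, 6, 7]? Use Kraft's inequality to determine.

Kraft inequality: Σ 2^(-l_i) ≤ 1 for prefix-free code
Calculating: 2^(-2) + 2^(-3) + 2^(-3) + 2^(-5) + 2^(-6) + 2^(-6) + 2^(-7)
= 0.25 + 0.125 + 0.125 + 0.03125 + 0.015625 + 0.015625 + 0.0078125
= 0.5703
Since 0.5703 ≤ 1, prefix-free code exists


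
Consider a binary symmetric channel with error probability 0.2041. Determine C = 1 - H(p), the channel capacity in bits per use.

For BSC with error probability p:
C = 1 - H(p) where H(p) is binary entropy
H(0.2041) = -0.2041 × log₂(0.2041) - 0.7959 × log₂(0.7959)
H(p) = 0.7301
C = 1 - 0.7301 = 0.2699 bits/use


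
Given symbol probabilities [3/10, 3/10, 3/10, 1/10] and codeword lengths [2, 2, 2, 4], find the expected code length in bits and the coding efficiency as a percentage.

Average length L = Σ p_i × l_i = 2.2000 bits
Entropy H = 1.8955 bits
Efficiency η = H/L × 100% = 86.16%


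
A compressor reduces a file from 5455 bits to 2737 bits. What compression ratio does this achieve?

Compression ratio = Original / Compressed
= 5455 / 2737 = 1.99:1


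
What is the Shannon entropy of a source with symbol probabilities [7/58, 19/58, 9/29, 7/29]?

H(X) = -Σ p(x) log₂ p(x)
  -7/58 × log₂(7/58) = 0.3682
  -19/58 × log₂(19/58) = 0.5274
  -9/29 × log₂(9/29) = 0.5239
  -7/29 × log₂(7/29) = 0.4950
H(X) = 1.9145 bits


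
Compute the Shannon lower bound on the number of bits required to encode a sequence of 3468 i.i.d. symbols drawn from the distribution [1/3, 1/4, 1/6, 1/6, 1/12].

Entropy H = 2.1887 bits/symbol
Minimum bits = H × n = 2.1887 × 3468
= 7590.49 bits


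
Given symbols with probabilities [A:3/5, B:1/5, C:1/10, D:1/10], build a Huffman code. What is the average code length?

Huffman tree construction:
Combine smallest probabilities repeatedly
Resulting codes:
  A: 1 (length 1)
  B: 00 (length 2)
  C: 010 (length 3)
  D: 011 (length 3)
Average length = Σ p(s) × length(s) = 1.6000 bits


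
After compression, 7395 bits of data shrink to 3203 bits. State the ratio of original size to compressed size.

Compression ratio = Original / Compressed
= 7395 / 3203 = 2.31:1


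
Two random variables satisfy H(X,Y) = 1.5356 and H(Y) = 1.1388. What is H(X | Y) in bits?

Chain rule: H(X,Y) = H(X|Y) + H(Y)
H(X|Y) = H(X,Y) - H(Y) = 1.5356 - 1.1388 = 0.3968 bits


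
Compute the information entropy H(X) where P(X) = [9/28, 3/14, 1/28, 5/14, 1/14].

H(X) = -Σ p(x) log₂ p(x)
  -9/28 × log₂(9/28) = 0.5263
  -3/14 × log₂(3/14) = 0.4762
  -1/28 × log₂(1/28) = 0.1717
  -5/14 × log₂(5/14) = 0.5305
  -1/14 × log₂(1/14) = 0.2720
H(X) = 1.9767 bits


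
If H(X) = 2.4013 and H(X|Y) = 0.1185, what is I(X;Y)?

I(X;Y) = H(X) - H(X|Y)
I(X;Y) = 2.4013 - 0.1185 = 2.2828 bits


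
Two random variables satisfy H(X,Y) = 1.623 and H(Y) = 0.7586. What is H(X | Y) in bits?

Chain rule: H(X,Y) = H(X|Y) + H(Y)
H(X|Y) = H(X,Y) - H(Y) = 1.623 - 0.7586 = 0.8644 bits


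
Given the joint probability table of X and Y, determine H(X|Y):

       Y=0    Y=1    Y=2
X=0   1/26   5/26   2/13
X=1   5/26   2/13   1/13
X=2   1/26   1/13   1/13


H(X|Y) = Σ_y p(y) H(X|Y=y)
  p(Y=0) = 7/26, H(X|Y=0) = 1.1488
  p(Y=1) = 11/26, H(X|Y=1) = 1.4949
  p(Y=2) = 4/13, H(X|Y=2) = 1.5000
H(X|Y) = 0.2692×1.1488 + 0.4231×1.4949 + 0.3077×1.5000 = 1.4033 bits


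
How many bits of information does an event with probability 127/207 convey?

Information content I(x) = -log₂(p(x))
I = -log₂(127/207) = -log₂(0.6135)
I = 0.7048 bits


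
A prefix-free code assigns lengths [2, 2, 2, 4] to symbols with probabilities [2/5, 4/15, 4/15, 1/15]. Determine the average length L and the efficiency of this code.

Average length L = Σ p_i × l_i = 2.1333 bits
Entropy H = 1.8062 bits
Efficiency η = H/L × 100% = 84.67%


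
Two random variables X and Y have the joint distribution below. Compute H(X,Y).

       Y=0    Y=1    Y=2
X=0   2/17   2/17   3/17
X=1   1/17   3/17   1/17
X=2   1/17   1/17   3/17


H(X,Y) = -Σ p(x,y) log₂ p(x,y)
  p(0,0)=2/17: -0.1176 × log₂(0.1176) = 0.3632
  p(0,1)=2/17: -0.1176 × log₂(0.1176) = 0.3632
  p(0,2)=3/17: -0.1765 × log₂(0.1765) = 0.4416
  p(1,0)=1/17: -0.0588 × log₂(0.0588) = 0.2404
  p(1,1)=3/17: -0.1765 × log₂(0.1765) = 0.4416
  p(1,2)=1/17: -0.0588 × log₂(0.0588) = 0.2404
  p(2,0)=1/17: -0.0588 × log₂(0.0588) = 0.2404
  p(2,1)=1/17: -0.0588 × log₂(0.0588) = 0.2404
  p(2,2)=3/17: -0.1765 × log₂(0.1765) = 0.4416
H(X,Y) = 3.0131 bits


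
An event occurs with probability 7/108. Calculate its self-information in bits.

Information content I(x) = -log₂(p(x))
I = -log₂(7/108) = -log₂(0.0648)
I = 3.9475 bits


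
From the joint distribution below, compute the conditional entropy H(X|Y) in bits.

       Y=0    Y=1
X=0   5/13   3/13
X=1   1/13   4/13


H(X|Y) = Σ_y p(y) H(X|Y=y)
  p(Y=0) = 6/13, H(X|Y=0) = 0.6500
  p(Y=1) = 7/13, H(X|Y=1) = 0.9852
H(X|Y) = 0.4615×0.6500 + 0.5385×0.9852 = 0.8305 bits


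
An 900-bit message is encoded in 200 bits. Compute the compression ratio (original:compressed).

Compression ratio = Original / Compressed
= 900 / 200 = 4.50:1


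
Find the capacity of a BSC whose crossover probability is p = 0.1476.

For BSC with error probability p:
C = 1 - H(p) where H(p) is binary entropy
H(0.1476) = -0.1476 × log₂(0.1476) - 0.8524 × log₂(0.8524)
H(p) = 0.6038
C = 1 - 0.6038 = 0.3962 bits/use


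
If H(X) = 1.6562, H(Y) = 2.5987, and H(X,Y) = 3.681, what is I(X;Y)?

I(X;Y) = H(X) + H(Y) - H(X,Y)
I(X;Y) = 1.6562 + 2.5987 - 3.681 = 0.5739 bits


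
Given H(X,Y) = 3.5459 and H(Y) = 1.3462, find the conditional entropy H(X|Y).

Chain rule: H(X,Y) = H(X|Y) + H(Y)
H(X|Y) = H(X,Y) - H(Y) = 3.5459 - 1.3462 = 2.1997 bits


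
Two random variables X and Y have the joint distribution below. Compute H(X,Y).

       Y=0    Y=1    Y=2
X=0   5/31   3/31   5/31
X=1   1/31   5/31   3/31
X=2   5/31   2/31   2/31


H(X,Y) = -Σ p(x,y) log₂ p(x,y)
  p(0,0)=5/31: -0.1613 × log₂(0.1613) = 0.4246
  p(0,1)=3/31: -0.0968 × log₂(0.0968) = 0.3261
  p(0,2)=5/31: -0.1613 × log₂(0.1613) = 0.4246
  p(1,0)=1/31: -0.0323 × log₂(0.0323) = 0.1598
  p(1,1)=5/31: -0.1613 × log₂(0.1613) = 0.4246
  p(1,2)=3/31: -0.0968 × log₂(0.0968) = 0.3261
  p(2,0)=5/31: -0.1613 × log₂(0.1613) = 0.4246
  p(2,1)=2/31: -0.0645 × log₂(0.0645) = 0.2551
  p(2,2)=2/31: -0.0645 × log₂(0.0645) = 0.2551
H(X,Y) = 3.0204 bits


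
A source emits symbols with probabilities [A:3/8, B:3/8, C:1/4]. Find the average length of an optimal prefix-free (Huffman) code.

Huffman tree construction:
Combine smallest probabilities repeatedly
Resulting codes:
  A: 11 (length 2)
  B: 0 (length 1)
  C: 10 (length 2)
Average length = Σ p(s) × length(s) = 1.6250 bits


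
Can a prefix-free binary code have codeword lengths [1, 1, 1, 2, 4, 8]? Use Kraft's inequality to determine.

Kraft inequality: Σ 2^(-l_i) ≤ 1 for prefix-free code
Calculating: 2^(-1) + 2^(-1) + 2^(-1) + 2^(-2) + 2^(-4) + 2^(-8)
= 0.5 + 0.5 + 0.5 + 0.25 + 0.0625 + 0.00390625
= 1.8164
Since 1.8164 > 1, prefix-free code does not exist


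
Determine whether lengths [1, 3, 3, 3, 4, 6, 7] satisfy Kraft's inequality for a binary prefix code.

Kraft inequality: Σ 2^(-l_i) ≤ 1 for prefix-free code
Calculating: 2^(-1) + 2^(-3) + 2^(-3) + 2^(-3) + 2^(-4) + 2^(-6) + 2^(-7)
= 0.5 + 0.125 + 0.125 + 0.125 + 0.0625 + 0.015625 + 0.0078125
= 0.9609
Since 0.9609 ≤ 1, prefix-free code exists


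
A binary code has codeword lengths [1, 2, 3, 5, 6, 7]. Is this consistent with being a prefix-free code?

Kraft inequality: Σ 2^(-l_i) ≤ 1 for prefix-free code
Calculating: 2^(-1) + 2^(-2) + 2^(-3) + 2^(-5) + 2^(-6) + 2^(-7)
= 0.5 + 0.25 + 0.125 + 0.03125 + 0.015625 + 0.0078125
= 0.9297
Since 0.9297 ≤ 1, prefix-free code exists


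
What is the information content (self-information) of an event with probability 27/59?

Information content I(x) = -log₂(p(x))
I = -log₂(27/59) = -log₂(0.4576)
I = 1.1278 bits


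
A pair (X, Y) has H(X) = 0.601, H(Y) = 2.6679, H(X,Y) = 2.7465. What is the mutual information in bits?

I(X;Y) = H(X) + H(Y) - H(X,Y)
I(X;Y) = 0.601 + 2.6679 - 2.7465 = 0.5224 bits


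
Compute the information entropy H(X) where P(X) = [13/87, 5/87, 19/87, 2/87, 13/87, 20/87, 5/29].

H(X) = -Σ p(x) log₂ p(x)
  -13/87 × log₂(13/87) = 0.4098
  -5/87 × log₂(5/87) = 0.2368
  -19/87 × log₂(19/87) = 0.4794
  -2/87 × log₂(2/87) = 0.1251
  -13/87 × log₂(13/87) = 0.4098
  -20/87 × log₂(20/87) = 0.4876
  -5/29 × log₂(5/29) = 0.4373
H(X) = 2.5858 bits


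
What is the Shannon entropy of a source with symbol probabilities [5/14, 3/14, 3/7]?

H(X) = -Σ p(x) log₂ p(x)
  -5/14 × log₂(5/14) = 0.5305
  -3/14 × log₂(3/14) = 0.4762
  -3/7 × log₂(3/7) = 0.5239
H(X) = 1.5306 bits


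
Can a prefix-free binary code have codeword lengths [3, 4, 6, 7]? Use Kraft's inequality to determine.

Kraft inequality: Σ 2^(-l_i) ≤ 1 for prefix-free code
Calculating: 2^(-3) + 2^(-4) + 2^(-6) + 2^(-7)
= 0.125 + 0.0625 + 0.015625 + 0.0078125
= 0.2109
Since 0.2109 ≤ 1, prefix-free code exists


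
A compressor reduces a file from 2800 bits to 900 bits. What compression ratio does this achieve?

Compression ratio = Original / Compressed
= 2800 / 900 = 3.11:1


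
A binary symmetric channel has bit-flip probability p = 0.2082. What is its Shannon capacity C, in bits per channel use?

For BSC with error probability p:
C = 1 - H(p) where H(p) is binary entropy
H(0.2082) = -0.2082 × log₂(0.2082) - 0.7918 × log₂(0.7918)
H(p) = 0.7380
C = 1 - 0.7380 = 0.2620 bits/use


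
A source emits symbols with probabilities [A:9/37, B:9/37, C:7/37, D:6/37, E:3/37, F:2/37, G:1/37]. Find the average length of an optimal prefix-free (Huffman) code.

Huffman tree construction:
Combine smallest probabilities repeatedly
Resulting codes:
  A: 01 (length 2)
  B: 10 (length 2)
  C: 00 (length 2)
  D: 110 (length 3)
  E: 1110 (length 4)
  F: 11111 (length 5)
  G: 11110 (length 5)
Average length = Σ p(s) × length(s) = 2.5676 bits


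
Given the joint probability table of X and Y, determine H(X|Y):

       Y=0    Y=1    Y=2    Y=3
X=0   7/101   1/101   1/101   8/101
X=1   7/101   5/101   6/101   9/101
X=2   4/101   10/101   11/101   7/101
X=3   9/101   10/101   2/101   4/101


H(X|Y) = Σ_y p(y) H(X|Y=y)
  p(Y=0) = 27/101, H(X|Y=0) = 1.9463
  p(Y=1) = 26/101, H(X|Y=1) = 1.6986
  p(Y=2) = 20/101, H(X|Y=2) = 1.5438
  p(Y=3) = 28/101, H(X|Y=3) = 1.9438
H(X|Y) = 0.2673×1.9463 + 0.2574×1.6986 + 0.1980×1.5438 + 0.2772×1.9438 = 1.8021 bits


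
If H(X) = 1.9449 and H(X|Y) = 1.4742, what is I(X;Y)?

I(X;Y) = H(X) - H(X|Y)
I(X;Y) = 1.9449 - 1.4742 = 0.4707 bits


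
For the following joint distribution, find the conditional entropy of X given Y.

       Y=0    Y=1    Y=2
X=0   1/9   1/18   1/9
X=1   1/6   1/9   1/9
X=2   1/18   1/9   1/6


H(X|Y) = Σ_y p(y) H(X|Y=y)
  p(Y=0) = 1/3, H(X|Y=0) = 1.4591
  p(Y=1) = 5/18, H(X|Y=1) = 1.5219
  p(Y=2) = 7/18, H(X|Y=2) = 1.5567
H(X|Y) = 0.3333×1.4591 + 0.2778×1.5219 + 0.3889×1.5567 = 1.5145 bits


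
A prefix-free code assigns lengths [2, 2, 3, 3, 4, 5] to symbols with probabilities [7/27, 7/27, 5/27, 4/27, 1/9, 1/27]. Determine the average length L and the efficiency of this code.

Average length L = Σ p_i × l_i = 2.6667 bits
Entropy H = 2.3968 bits
Efficiency η = H/L × 100% = 89.88%


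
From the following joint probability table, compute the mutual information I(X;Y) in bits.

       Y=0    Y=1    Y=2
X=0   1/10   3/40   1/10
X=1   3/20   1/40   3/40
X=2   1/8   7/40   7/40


H(X) = 1.5223, H(Y) = 1.5729, H(X,Y) = 3.0236
I(X;Y) = H(X) + H(Y) - H(X,Y) = 0.0716 bits


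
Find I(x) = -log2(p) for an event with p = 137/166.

Information content I(x) = -log₂(p(x))
I = -log₂(137/166) = -log₂(0.8253)
I = 0.2770 bits


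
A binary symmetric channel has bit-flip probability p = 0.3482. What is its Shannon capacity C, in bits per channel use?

For BSC with error probability p:
C = 1 - H(p) where H(p) is binary entropy
H(0.3482) = -0.3482 × log₂(0.3482) - 0.6518 × log₂(0.6518)
H(p) = 0.9325
C = 1 - 0.9325 = 0.0675 bits/use


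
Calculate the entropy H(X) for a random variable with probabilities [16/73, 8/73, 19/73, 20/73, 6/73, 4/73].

H(X) = -Σ p(x) log₂ p(x)
  -16/73 × log₂(16/73) = 0.4800
  -8/73 × log₂(8/73) = 0.3496
  -19/73 × log₂(19/73) = 0.5054
  -20/73 × log₂(20/73) = 0.5118
  -6/73 × log₂(6/73) = 0.2963
  -4/73 × log₂(4/73) = 0.2296
H(X) = 2.3726 bits


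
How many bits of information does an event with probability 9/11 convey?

Information content I(x) = -log₂(p(x))
I = -log₂(9/11) = -log₂(0.8182)
I = 0.2895 bits


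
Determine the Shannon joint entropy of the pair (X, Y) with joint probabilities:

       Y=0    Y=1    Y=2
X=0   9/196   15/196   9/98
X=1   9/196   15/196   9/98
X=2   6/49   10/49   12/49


H(X,Y) = -Σ p(x,y) log₂ p(x,y)
  p(0,0)=9/196: -0.0459 × log₂(0.0459) = 0.2041
  p(0,1)=15/196: -0.0765 × log₂(0.0765) = 0.2838
  p(0,2)=9/98: -0.0918 × log₂(0.0918) = 0.3164
  p(1,0)=9/196: -0.0459 × log₂(0.0459) = 0.2041
  p(1,1)=15/196: -0.0765 × log₂(0.0765) = 0.2838
  p(1,2)=9/98: -0.0918 × log₂(0.0918) = 0.3164
  p(2,0)=6/49: -0.1224 × log₂(0.1224) = 0.3710
  p(2,1)=10/49: -0.2041 × log₂(0.2041) = 0.4679
  p(2,2)=12/49: -0.2449 × log₂(0.2449) = 0.4971
H(X,Y) = 2.9444 bits


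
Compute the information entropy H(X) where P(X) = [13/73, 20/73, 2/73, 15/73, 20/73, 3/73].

H(X) = -Σ p(x) log₂ p(x)
  -13/73 × log₂(13/73) = 0.4433
  -20/73 × log₂(20/73) = 0.5118
  -2/73 × log₂(2/73) = 0.1422
  -15/73 × log₂(15/73) = 0.4691
  -20/73 × log₂(20/73) = 0.5118
  -3/73 × log₂(3/73) = 0.1892
H(X) = 2.2673 bits


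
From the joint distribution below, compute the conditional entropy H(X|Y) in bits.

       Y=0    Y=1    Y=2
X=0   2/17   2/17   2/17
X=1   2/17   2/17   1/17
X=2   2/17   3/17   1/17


H(X|Y) = Σ_y p(y) H(X|Y=y)
  p(Y=0) = 6/17, H(X|Y=0) = 1.5850
  p(Y=1) = 7/17, H(X|Y=1) = 1.5567
  p(Y=2) = 4/17, H(X|Y=2) = 1.5000
H(X|Y) = 0.3529×1.5850 + 0.4118×1.5567 + 0.2353×1.5000 = 1.5533 bits


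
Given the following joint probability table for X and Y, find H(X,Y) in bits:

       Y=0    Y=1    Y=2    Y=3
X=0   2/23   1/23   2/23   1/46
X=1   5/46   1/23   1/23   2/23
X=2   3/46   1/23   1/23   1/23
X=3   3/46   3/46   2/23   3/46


H(X,Y) = -Σ p(x,y) log₂ p(x,y)
  p(0,0)=2/23: -0.0870 × log₂(0.0870) = 0.3064
  p(0,1)=1/23: -0.0435 × log₂(0.0435) = 0.1967
  p(0,2)=2/23: -0.0870 × log₂(0.0870) = 0.3064
  p(0,3)=1/46: -0.0217 × log₂(0.0217) = 0.1201
  p(1,0)=5/46: -0.1087 × log₂(0.1087) = 0.3480
  p(1,1)=1/23: -0.0435 × log₂(0.0435) = 0.1967
  p(1,2)=1/23: -0.0435 × log₂(0.0435) = 0.1967
  p(1,3)=2/23: -0.0870 × log₂(0.0870) = 0.3064
  p(2,0)=3/46: -0.0652 × log₂(0.0652) = 0.2569
  p(2,1)=1/23: -0.0435 × log₂(0.0435) = 0.1967
  p(2,2)=1/23: -0.0435 × log₂(0.0435) = 0.1967
  p(2,3)=1/23: -0.0435 × log₂(0.0435) = 0.1967
  p(3,0)=3/46: -0.0652 × log₂(0.0652) = 0.2569
  p(3,1)=3/46: -0.0652 × log₂(0.0652) = 0.2569
  p(3,2)=2/23: -0.0870 × log₂(0.0870) = 0.3064
  p(3,3)=3/46: -0.0652 × log₂(0.0652) = 0.2569
H(X,Y) = 3.9012 bits


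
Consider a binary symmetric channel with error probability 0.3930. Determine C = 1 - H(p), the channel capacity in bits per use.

For BSC with error probability p:
C = 1 - H(p) where H(p) is binary entropy
H(0.3930) = -0.3930 × log₂(0.3930) - 0.6070 × log₂(0.6070)
H(p) = 0.9667
C = 1 - 0.9667 = 0.0333 bits/use


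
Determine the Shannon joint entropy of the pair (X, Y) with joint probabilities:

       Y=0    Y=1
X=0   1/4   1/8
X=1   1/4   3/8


H(X,Y) = -Σ p(x,y) log₂ p(x,y)
  p(0,0)=1/4: -0.2500 × log₂(0.2500) = 0.5000
  p(0,1)=1/8: -0.1250 × log₂(0.1250) = 0.3750
  p(1,0)=1/4: -0.2500 × log₂(0.2500) = 0.5000
  p(1,1)=3/8: -0.3750 × log₂(0.3750) = 0.5306
H(X,Y) = 1.9056 bits


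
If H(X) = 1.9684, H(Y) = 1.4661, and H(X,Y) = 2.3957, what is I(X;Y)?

I(X;Y) = H(X) + H(Y) - H(X,Y)
I(X;Y) = 1.9684 + 1.4661 - 2.3957 = 1.0388 bits


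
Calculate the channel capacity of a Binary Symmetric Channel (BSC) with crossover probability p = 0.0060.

For BSC with error probability p:
C = 1 - H(p) where H(p) is binary entropy
H(0.0060) = -0.0060 × log₂(0.0060) - 0.9940 × log₂(0.9940)
H(p) = 0.0529
C = 1 - 0.0529 = 0.9471 bits/use


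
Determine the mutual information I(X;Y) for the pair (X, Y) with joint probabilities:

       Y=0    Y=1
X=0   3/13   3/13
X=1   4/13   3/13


H(X) = 0.9957, H(Y) = 0.9957, H(X,Y) = 1.9878
I(X;Y) = H(X) + H(Y) - H(X,Y) = 0.0037 bits


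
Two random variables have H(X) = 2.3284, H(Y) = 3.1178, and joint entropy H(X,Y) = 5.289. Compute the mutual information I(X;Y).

I(X;Y) = H(X) + H(Y) - H(X,Y)
I(X;Y) = 2.3284 + 3.1178 - 5.289 = 0.1572 bits


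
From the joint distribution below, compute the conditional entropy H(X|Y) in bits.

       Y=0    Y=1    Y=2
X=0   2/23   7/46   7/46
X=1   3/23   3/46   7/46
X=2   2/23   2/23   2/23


H(X|Y) = Σ_y p(y) H(X|Y=y)
  p(Y=0) = 7/23, H(X|Y=0) = 1.5567
  p(Y=1) = 7/23, H(X|Y=1) = 1.4926
  p(Y=2) = 9/23, H(X|Y=2) = 1.5420
H(X|Y) = 0.3043×1.5567 + 0.3043×1.4926 + 0.3913×1.5420 = 1.5314 bits


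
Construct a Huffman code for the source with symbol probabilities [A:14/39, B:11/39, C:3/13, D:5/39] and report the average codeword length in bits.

Huffman tree construction:
Combine smallest probabilities repeatedly
Resulting codes:
  A: 11 (length 2)
  B: 10 (length 2)
  C: 01 (length 2)
  D: 00 (length 2)
Average length = Σ p(s) × length(s) = 2.0000 bits


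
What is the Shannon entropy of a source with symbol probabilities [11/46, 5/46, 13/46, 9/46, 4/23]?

H(X) = -Σ p(x) log₂ p(x)
  -11/46 × log₂(11/46) = 0.4936
  -5/46 × log₂(5/46) = 0.3480
  -13/46 × log₂(13/46) = 0.5152
  -9/46 × log₂(9/46) = 0.4605
  -4/23 × log₂(4/23) = 0.4389
H(X) = 2.2562 bits


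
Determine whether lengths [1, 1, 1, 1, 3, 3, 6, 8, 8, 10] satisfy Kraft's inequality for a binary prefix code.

Kraft inequality: Σ 2^(-l_i) ≤ 1 for prefix-free code
Calculating: 2^(-1) + 2^(-1) + 2^(-1) + 2^(-1) + 2^(-3) + 2^(-3) + 2^(-6) + 2^(-8) + 2^(-8) + 2^(-10)
= 0.5 + 0.5 + 0.5 + 0.5 + 0.125 + 0.125 + 0.015625 + 0.00390625 + 0.00390625 + 0.0009765625
= 2.2744
Since 2.2744 > 1, prefix-free code does not exist


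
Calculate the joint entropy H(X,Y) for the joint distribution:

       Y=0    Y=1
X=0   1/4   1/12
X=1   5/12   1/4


H(X,Y) = -Σ p(x,y) log₂ p(x,y)
  p(0,0)=1/4: -0.2500 × log₂(0.2500) = 0.5000
  p(0,1)=1/12: -0.0833 × log₂(0.0833) = 0.2987
  p(1,0)=5/12: -0.4167 × log₂(0.4167) = 0.5263
  p(1,1)=1/4: -0.2500 × log₂(0.2500) = 0.5000
H(X,Y) = 1.8250 bits


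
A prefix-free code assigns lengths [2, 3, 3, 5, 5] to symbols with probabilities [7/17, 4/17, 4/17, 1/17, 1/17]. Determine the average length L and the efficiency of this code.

Average length L = Σ p_i × l_i = 2.8235 bits
Entropy H = 1.9903 bits
Efficiency η = H/L × 100% = 70.49%


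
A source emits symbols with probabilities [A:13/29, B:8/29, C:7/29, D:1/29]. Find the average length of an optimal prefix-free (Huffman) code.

Huffman tree construction:
Combine smallest probabilities repeatedly
Resulting codes:
  A: 0 (length 1)
  B: 10 (length 2)
  C: 111 (length 3)
  D: 110 (length 3)
Average length = Σ p(s) × length(s) = 1.8276 bits


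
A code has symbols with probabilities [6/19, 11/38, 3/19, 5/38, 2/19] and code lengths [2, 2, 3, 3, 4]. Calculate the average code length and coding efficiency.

Average length L = Σ p_i × l_i = 2.5000 bits
Entropy H = 2.1902 bits
Efficiency η = H/L × 100% = 87.61%


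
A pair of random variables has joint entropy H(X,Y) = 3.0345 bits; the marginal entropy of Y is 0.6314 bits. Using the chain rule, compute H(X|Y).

Chain rule: H(X,Y) = H(X|Y) + H(Y)
H(X|Y) = H(X,Y) - H(Y) = 3.0345 - 0.6314 = 2.4031 bits


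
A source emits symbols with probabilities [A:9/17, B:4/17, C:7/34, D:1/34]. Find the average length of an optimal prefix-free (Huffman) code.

Huffman tree construction:
Combine smallest probabilities repeatedly
Resulting codes:
  A: 1 (length 1)
  B: 00 (length 2)
  C: 011 (length 3)
  D: 010 (length 3)
Average length = Σ p(s) × length(s) = 1.7059 bits


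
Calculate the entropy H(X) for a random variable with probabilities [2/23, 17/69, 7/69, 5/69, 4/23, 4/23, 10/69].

H(X) = -Σ p(x) log₂ p(x)
  -2/23 × log₂(2/23) = 0.3064
  -17/69 × log₂(17/69) = 0.4979
  -7/69 × log₂(7/69) = 0.3349
  -5/69 × log₂(5/69) = 0.2744
  -4/23 × log₂(4/23) = 0.4389
  -4/23 × log₂(4/23) = 0.4389
  -10/69 × log₂(10/69) = 0.4039
H(X) = 2.6952 bits


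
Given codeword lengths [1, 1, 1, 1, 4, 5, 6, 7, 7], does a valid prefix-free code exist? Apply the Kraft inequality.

Kraft inequality: Σ 2^(-l_i) ≤ 1 for prefix-free code
Calculating: 2^(-1) + 2^(-1) + 2^(-1) + 2^(-1) + 2^(-4) + 2^(-5) + 2^(-6) + 2^(-7) + 2^(-7)
= 0.5 + 0.5 + 0.5 + 0.5 + 0.0625 + 0.03125 + 0.015625 + 0.0078125 + 0.0078125
= 2.1250
Since 2.1250 > 1, prefix-free code does not exist


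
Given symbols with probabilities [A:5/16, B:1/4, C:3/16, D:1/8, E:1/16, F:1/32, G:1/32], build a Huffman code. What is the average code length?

Huffman tree construction:
Combine smallest probabilities repeatedly
Resulting codes:
  A: 11 (length 2)
  B: 01 (length 2)
  C: 00 (length 2)
  D: 100 (length 3)
  E: 1010 (length 4)
  F: 10110 (length 5)
  G: 10111 (length 5)
Average length = Σ p(s) × length(s) = 2.4375 bits


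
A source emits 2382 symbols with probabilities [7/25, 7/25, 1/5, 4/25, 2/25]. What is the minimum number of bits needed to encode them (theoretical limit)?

Entropy H = 2.2074 bits/symbol
Minimum bits = H × n = 2.2074 × 2382
= 5257.91 bits


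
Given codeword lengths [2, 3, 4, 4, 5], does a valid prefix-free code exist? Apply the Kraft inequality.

Kraft inequality: Σ 2^(-l_i) ≤ 1 for prefix-free code
Calculating: 2^(-2) + 2^(-3) + 2^(-4) + 2^(-4) + 2^(-5)
= 0.25 + 0.125 + 0.0625 + 0.0625 + 0.03125
= 0.5312
Since 0.5312 ≤ 1, prefix-free code exists
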